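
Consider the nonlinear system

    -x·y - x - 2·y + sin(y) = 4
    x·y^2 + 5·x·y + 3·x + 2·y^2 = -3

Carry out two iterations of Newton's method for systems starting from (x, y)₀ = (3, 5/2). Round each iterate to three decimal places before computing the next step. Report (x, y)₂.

(-3.254, 10.985)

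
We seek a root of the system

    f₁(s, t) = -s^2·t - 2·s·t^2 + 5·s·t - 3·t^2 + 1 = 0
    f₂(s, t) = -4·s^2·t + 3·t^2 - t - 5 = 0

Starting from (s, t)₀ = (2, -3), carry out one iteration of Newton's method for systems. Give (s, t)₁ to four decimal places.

(1.5513, -1.5296)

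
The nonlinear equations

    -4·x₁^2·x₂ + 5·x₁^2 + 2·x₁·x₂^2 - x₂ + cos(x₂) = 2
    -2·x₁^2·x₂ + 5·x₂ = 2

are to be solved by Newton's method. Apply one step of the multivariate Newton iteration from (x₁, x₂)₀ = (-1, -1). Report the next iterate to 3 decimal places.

(-0.613, 1.183)

At (-1, -1): F = (6.54030, -5.000).
Jacobian J = [[-8·x₁·x₂ + 10·x₁ + 2·x₂^2, -4·x₁^2 + 4·x₁·x₂ - sin(x₂) - 1], [-4·x₁·x₂, -2·x₁^2 + 5]].
At the point, J = [[-16.000, -0.15853], [-4.000, 3.000]] (det J = -48.63412).
Solving J·Δ = −F gives Δ = (0.387, 2.183).
Then the next iterate is (x₁, x₂)₁ = (-0.613, 1.183).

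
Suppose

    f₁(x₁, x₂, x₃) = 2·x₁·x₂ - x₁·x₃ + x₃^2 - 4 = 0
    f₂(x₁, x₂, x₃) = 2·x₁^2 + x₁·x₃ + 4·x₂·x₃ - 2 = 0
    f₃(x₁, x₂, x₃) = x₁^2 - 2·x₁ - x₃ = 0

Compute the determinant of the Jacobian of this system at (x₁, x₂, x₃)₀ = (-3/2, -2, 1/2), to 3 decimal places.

-92.000

J = [[2·x₂ - x₃, 2·x₁, -x₁ + 2·x₃], [4·x₁ + x₃, 4·x₃, x₁ + 4·x₂], [2·x₁ - 2, 0, -1]].
At the point, J = [[-4.500, -3.000, 2.500], [-5.500, 2.000, -9.500], [-5.000, 0.000, -1.000]].
det J = -92.000.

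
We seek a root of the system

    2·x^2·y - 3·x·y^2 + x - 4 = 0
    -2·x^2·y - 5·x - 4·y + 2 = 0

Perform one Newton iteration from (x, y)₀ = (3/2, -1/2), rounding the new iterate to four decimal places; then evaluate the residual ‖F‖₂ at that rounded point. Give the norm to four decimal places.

At (3/2, -1/2): F = (-5.8750, -1.2500).
Jacobian J = [[4·x·y - 3·y^2 + 1, 2·x^2 - 6·x·y], [-4·x·y - 5, -2·x^2 - 4]].
At the point, J = [[-2.7500, 9.0000], [-2.0000, -8.5000]] (det J = 41.3750).
Solving J·Δ = −F gives Δ = (-1.4789, 0.2009).
Then the next iterate is (x, y)₁ = (0.0211, -0.2991).
Re-evaluating at (0.0211, -0.2991): F = (-3.984829, 3.091166), so ‖F‖₂ = 5.0432.

5.0432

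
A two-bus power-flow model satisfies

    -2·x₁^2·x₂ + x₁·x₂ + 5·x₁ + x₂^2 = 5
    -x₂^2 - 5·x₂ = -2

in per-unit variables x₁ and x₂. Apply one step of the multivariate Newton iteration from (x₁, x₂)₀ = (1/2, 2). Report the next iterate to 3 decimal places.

At (1/2, 2): F = (1.500, -12.000).
Jacobian J = [[-4·x₁·x₂ + x₂ + 5, -2·x₁^2 + x₁ + 2·x₂], [0, -2·x₂ - 5]].
At the point, J = [[3.000, 4.000], [0.000, -9.000]] (det J = -27.000).
Solving J·Δ = −F gives Δ = (1.278, -1.333).
Then the next iterate is (x₁, x₂)₁ = (1.778, 0.667).

(1.778, 0.667)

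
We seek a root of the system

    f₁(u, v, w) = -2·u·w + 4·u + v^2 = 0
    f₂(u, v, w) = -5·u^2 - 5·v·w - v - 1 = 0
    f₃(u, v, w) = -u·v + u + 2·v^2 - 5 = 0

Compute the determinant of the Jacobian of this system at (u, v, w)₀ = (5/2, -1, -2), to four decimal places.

-482.5000

J = [[-2·w + 4, 2·v, -2·u], [-10·u, -5·w - 1, -5·v], [-v + 1, -u + 4·v, 0]].
At the point, J = [[8.0000, -2.0000, -5.0000], [-25.0000, 9.0000, 5.0000], [2.0000, -6.5000, 0.0000]].
det J = -482.5000.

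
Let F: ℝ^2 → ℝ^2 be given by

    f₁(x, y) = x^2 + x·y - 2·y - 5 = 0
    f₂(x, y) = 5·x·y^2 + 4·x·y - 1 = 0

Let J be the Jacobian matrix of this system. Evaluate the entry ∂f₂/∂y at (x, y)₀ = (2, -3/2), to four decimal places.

-22.0000

∂f₂/∂y = 10·x·y + 4·x.
At (2, -3/2) this is -22.0000.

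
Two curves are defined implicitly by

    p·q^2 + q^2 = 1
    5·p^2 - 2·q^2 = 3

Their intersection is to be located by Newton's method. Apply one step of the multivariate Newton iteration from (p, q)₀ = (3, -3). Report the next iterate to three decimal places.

At (3, -3): F = (35.000, 24.000).
Jacobian J = [[q^2, 2·p·q + 2·q], [10·p, -4·q]].
At the point, J = [[9.000, -24.000], [30.000, 12.000]] (det J = 828.000).
Solving J·Δ = −F gives Δ = (-1.203, 1.007).
Then the next iterate is (p, q)₁ = (1.797, -1.993).

(1.797, -1.993)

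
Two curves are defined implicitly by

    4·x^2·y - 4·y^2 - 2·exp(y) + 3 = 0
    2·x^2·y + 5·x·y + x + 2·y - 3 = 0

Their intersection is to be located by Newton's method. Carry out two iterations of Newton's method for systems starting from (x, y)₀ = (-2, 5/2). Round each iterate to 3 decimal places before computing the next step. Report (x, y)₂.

(-2.514, 3.069)

At (-2, 5/2): F = (-6.36499, -5.000).
Jacobian J = [[8·x·y, 4·x^2 - 8·y - 2·exp(y)], [4·x·y + 5·y + 1, 2·x^2 + 5·x + 2]].
At the point, J = [[-40.000, -28.36499], [-6.500, 0.000]] (det J = -184.37242).
Solving J·Δ = −F gives Δ = (-0.769, 0.860).
Then the next iterate is (x, y)₁ = (-2.769, 3.360).
Round to (-2.769, 3.360) and repeat: F = (3.31255, 5.95647), J = [[-74.43072, -53.78894], [-19.41536, 3.48972]].
Δ = (0.255, -0.291), so (x, y)₂ = (-2.514, 3.069).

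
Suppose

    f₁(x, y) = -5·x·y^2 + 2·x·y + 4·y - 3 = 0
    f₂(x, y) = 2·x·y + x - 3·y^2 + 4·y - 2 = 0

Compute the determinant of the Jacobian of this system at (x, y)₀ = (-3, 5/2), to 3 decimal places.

8.250

J = [[-5·y^2 + 2·y, -10·x·y + 2·x + 4], [2·y + 1, 2·x - 6·y + 4]].
At the point, J = [[-26.250, 73.000], [6.000, -17.000]].
det J = 8.250.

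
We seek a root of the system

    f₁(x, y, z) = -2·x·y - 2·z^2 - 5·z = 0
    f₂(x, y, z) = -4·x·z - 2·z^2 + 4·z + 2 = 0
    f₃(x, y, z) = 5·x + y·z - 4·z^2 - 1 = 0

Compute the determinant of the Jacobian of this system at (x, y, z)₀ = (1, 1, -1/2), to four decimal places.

1.0000

J = [[-2·y, -2·x, -4·z - 5], [-4·z, 0, -4·x - 4·z + 4], [5, z, y - 8·z]].
At the point, J = [[-2.0000, -2.0000, -3.0000], [2.0000, 0.0000, 2.0000], [5.0000, -0.5000, 5.0000]].
det J = 1.0000.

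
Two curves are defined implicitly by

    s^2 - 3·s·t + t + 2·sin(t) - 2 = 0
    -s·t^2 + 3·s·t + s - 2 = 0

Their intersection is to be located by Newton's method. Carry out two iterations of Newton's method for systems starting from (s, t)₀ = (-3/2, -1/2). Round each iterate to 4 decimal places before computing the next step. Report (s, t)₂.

At (-3/2, -1/2): F = (-3.458851, -0.8750).
Jacobian J = [[2·s - 3·t, -3·s + 2·cos(t) + 1], [-t^2 + 3·t + 1, -2·s·t + 3·s]].
At the point, J = [[-1.5000, 7.255165], [-0.7500, -6.0000]] (det J = 14.441374).
Solving J·Δ = −F gives Δ = (-1.8766, 0.0887).
Then the next iterate is (s, t)₁ = (-3.3766, -0.4113).
Round to (-3.3766, -0.4113) and repeat: F = (4.024138, -0.639002), J = [[-5.5193, 12.963004], [-0.403068, -12.907391]].
Δ = (0.5710, -0.0673), so (s, t)₂ = (-2.8056, -0.4786).

(-2.8056, -0.4786)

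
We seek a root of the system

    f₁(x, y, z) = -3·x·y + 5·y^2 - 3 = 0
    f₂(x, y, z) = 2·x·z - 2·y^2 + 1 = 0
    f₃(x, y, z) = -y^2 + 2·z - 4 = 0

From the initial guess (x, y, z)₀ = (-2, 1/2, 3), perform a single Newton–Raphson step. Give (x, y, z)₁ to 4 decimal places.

At (-2, 1/2, 3): F = (1.2500, -11.5000, 1.7500).
Jacobian J = [[-3·y, -3·x + 10·y, 0], [2·z, -4·y, 2·x], [0, -2·y, 2]].
At the point, J = [[-1.5000, 11.0000, 0.0000], [6.0000, -2.0000, -4.0000], [0.0000, -1.0000, 2.0000]] (det J = -120.0000).
Solving J·Δ = −F gives Δ = (1.3833, 0.0750, -0.8375).
Then the next iterate is (x, y, z)₁ = (-0.6167, 0.5750, 2.1625).

(-0.6167, 0.5750, 2.1625)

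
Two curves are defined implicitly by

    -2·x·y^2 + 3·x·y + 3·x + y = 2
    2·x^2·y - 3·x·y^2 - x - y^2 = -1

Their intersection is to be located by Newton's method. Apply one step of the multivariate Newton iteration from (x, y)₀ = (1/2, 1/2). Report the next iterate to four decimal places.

(0.3273, 0.6273)

At (1/2, 1/2): F = (0.5000, 0.1250).
Jacobian J = [[-2·y^2 + 3·y + 3, -4·x·y + 3·x + 1], [4·x·y - 3·y^2 - 1, 2·x^2 - 6·x·y - 2·y]].
At the point, J = [[4.0000, 1.5000], [-0.7500, -2.0000]] (det J = -6.8750).
Solving J·Δ = −F gives Δ = (-0.1727, 0.1273).
Then the next iterate is (x, y)₁ = (0.3273, 0.6273).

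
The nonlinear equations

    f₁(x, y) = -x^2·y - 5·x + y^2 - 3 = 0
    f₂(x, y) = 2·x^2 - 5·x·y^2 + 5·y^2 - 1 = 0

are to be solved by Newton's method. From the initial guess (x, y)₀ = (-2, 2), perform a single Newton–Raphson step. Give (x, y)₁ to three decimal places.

At (-2, 2): F = (3.000, 67.000).
Jacobian J = [[-2·x·y - 5, -x^2 + 2·y], [4·x - 5·y^2, -10·x·y + 10·y]].
At the point, J = [[3.000, 0.000], [-28.000, 60.000]] (det J = 180.000).
Solving J·Δ = −F gives Δ = (-1.000, -1.583).
Then the next iterate is (x, y)₁ = (-3.000, 0.417).

(-3.000, 0.417)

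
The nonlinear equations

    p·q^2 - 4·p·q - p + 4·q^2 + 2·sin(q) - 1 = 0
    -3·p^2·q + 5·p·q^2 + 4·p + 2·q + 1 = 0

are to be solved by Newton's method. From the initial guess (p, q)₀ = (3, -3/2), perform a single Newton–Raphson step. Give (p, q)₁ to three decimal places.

(2.063, -0.862)

At (3, -3/2): F = (27.75501, 84.250).
Jacobian J = [[q^2 - 4·q - 1, 2·p·q - 4·p + 8·q + 2·cos(q)], [-6·p·q + 5·q^2 + 4, -3·p^2 + 10·p·q + 2]].
At the point, J = [[7.250, -32.85853], [42.250, -70.000]] (det J = 880.77271).
Solving J·Δ = −F gives Δ = (-0.937, 0.638).
Then the next iterate is (p, q)₁ = (2.063, -0.862).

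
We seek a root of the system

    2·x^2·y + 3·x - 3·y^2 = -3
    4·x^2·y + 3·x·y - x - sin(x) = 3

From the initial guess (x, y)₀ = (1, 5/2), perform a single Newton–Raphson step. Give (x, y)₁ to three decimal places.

(0.743, 1.646)

At (1, 5/2): F = (-7.750, 12.65853).
Jacobian J = [[4·x·y + 3, 2·x^2 - 6·y], [8·x·y + 3·y - cos(x) - 1, 4·x^2 + 3·x]].
At the point, J = [[13.000, -13.000], [25.95970, 7.000]] (det J = 428.47607).
Solving J·Δ = −F gives Δ = (-0.257, -0.854).
Then the next iterate is (x, y)₁ = (0.743, 1.646).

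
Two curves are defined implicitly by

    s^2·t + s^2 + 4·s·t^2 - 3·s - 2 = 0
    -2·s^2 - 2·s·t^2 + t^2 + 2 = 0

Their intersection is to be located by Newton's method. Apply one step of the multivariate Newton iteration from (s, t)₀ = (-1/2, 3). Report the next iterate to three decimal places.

At (-1/2, 3): F = (-17.500, 19.500).
Jacobian J = [[2·s·t + 2·s + 4·t^2 - 3, s^2 + 8·s·t], [-4·s - 2·t^2, -4·s·t + 2·t]].
At the point, J = [[29.000, -11.750], [-16.000, 12.000]] (det J = 160.000).
Solving J·Δ = −F gives Δ = (-0.120, -1.784).
Then the next iterate is (s, t)₁ = (-0.620, 1.216).

(-0.620, 1.216)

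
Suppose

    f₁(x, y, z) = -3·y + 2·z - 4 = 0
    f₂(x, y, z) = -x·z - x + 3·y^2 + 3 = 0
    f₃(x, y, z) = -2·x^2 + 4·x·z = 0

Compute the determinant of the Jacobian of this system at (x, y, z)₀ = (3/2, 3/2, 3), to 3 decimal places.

-153.000

J = [[0, -3, 2], [-z - 1, 6·y, -x], [-4·x + 4·z, 0, 4·x]].
At the point, J = [[0.000, -3.000, 2.000], [-4.000, 9.000, -1.500], [6.000, 0.000, 6.000]].
det J = -153.000.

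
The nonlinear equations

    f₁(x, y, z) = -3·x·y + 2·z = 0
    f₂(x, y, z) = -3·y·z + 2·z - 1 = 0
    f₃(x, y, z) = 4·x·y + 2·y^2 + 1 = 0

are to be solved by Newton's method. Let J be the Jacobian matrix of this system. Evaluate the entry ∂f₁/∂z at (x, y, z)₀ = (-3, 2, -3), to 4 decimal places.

∂f₁/∂z = 2.
At (-3, 2, -3) this is 2.0000.

2.0000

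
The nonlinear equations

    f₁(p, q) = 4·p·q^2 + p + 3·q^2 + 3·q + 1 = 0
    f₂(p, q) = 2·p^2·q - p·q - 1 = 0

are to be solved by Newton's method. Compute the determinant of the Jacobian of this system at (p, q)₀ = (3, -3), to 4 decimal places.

-2316.0000

J = [[4·q^2 + 1, 8·p·q + 6·q + 3], [4·p·q - q, 2·p^2 - p]].
At the point, J = [[37.0000, -87.0000], [-33.0000, 15.0000]].
det J = -2316.0000.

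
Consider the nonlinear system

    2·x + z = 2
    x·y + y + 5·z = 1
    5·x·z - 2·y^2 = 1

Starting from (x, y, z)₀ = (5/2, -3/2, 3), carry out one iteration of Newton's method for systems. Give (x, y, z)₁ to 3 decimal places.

At (5/2, -3/2, 3): F = (6.000, 8.750, 32.000).
Jacobian J = [[2, 0, 1], [y, x + 1, 5], [5·z, -4·y, 5·x]].
At the point, J = [[2.000, 0.000, 1.000], [-1.500, 3.500, 5.000], [15.000, 6.000, 12.500]] (det J = -34.000).
Solving J·Δ = −F gives Δ = (0.676, 8.294, -7.353).
Then the next iterate is (x, y, z)₁ = (3.176, 6.794, -4.353).

(3.176, 6.794, -4.353)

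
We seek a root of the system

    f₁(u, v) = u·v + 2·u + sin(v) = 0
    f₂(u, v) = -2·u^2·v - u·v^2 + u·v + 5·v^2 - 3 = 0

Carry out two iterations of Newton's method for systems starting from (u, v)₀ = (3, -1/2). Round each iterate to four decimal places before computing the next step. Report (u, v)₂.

(0.6648, -0.8443)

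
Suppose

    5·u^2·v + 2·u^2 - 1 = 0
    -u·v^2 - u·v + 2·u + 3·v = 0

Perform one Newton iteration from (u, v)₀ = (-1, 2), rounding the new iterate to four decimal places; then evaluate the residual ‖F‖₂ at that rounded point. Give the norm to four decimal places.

At (-1, 2): F = (11.0000, 10.0000).
Jacobian J = [[10·u·v + 4·u, 5·u^2], [-v^2 - v + 2, -2·u·v - u + 3]].
At the point, J = [[-24.0000, 5.0000], [-4.0000, 8.0000]] (det J = -172.0000).
Solving J·Δ = −F gives Δ = (0.2209, -1.1395).
Then the next iterate is (u, v)₁ = (-0.7791, 0.8605).
Re-evaluating at (-0.7791, 0.8605): F = (2.825597, 2.270608), so ‖F‖₂ = 3.6249.

3.6249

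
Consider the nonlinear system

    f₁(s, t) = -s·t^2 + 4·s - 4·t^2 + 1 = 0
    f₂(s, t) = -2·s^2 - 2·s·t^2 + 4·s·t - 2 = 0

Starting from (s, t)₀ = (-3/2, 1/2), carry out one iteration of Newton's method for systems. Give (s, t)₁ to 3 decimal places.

(-0.833, -0.750)

At (-3/2, 1/2): F = (-5.625, -8.750).
Jacobian J = [[-t^2 + 4, -2·s·t - 8·t], [-4·s - 2·t^2 + 4·t, -4·s·t + 4·s]].
At the point, J = [[3.750, -2.500], [7.500, -3.000]] (det J = 7.500).
Solving J·Δ = −F gives Δ = (0.667, -1.250).
Then the next iterate is (s, t)₁ = (-0.833, -0.750).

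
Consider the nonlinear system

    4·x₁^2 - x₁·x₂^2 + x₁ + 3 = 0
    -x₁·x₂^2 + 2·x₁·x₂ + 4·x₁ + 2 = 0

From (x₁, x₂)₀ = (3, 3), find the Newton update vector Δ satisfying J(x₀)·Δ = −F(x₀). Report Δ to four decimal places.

(-0.5172, 0.3736)

At (3, 3): F = (15.0000, 5.0000).
Jacobian J = [[8·x₁ - x₂^2 + 1, -2·x₁·x₂], [-x₂^2 + 2·x₂ + 4, -2·x₁·x₂ + 2·x₁]].
At the point, J = [[16.0000, -18.0000], [1.0000, -12.0000]] (det J = -174.0000).
Solving J·Δ = −F gives Δ = (-0.5172, 0.3736).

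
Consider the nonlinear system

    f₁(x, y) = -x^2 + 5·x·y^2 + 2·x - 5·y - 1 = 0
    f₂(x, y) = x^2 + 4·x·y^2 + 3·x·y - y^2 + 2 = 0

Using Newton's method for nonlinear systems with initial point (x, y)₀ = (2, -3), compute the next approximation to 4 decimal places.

(2.9186, -0.7923)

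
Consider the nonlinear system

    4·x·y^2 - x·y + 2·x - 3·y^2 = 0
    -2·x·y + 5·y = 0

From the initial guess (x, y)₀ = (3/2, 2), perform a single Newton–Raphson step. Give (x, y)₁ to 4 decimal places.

(1.7432, 0.4865)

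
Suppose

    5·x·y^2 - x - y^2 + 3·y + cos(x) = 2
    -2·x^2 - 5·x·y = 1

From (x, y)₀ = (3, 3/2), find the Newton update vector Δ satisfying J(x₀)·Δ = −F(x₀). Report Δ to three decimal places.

(-1.953, -0.228)

At (3, 3/2): F = (30.01001, -41.500).
Jacobian J = [[5·y^2 - sin(x) - 1, 10·x·y - 2·y + 3], [-4·x - 5·y, -5·x]].
At the point, J = [[10.10888, 45.000], [-19.500, -15.000]] (det J = 725.86680).
Solving J·Δ = −F gives Δ = (-1.953, -0.228).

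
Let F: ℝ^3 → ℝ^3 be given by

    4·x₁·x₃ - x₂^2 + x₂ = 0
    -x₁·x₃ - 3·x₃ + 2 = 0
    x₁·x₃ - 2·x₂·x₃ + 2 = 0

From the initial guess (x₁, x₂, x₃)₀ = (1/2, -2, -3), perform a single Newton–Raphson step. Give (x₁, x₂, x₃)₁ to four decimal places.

At (1/2, -2, -3): F = (-12.0000, 12.5000, -11.5000).
Jacobian J = [[4·x₃, -2·x₂ + 1, 4·x₁], [-x₃, 0, -x₁ - 3], [x₃, -2·x₃, x₁ - 2·x₂]].
At the point, J = [[-12.0000, 5.0000, 2.0000], [3.0000, 0.0000, -3.5000], [-3.0000, 6.0000, 4.5000]] (det J = -231.0000).
Solving J·Δ = −F gives Δ = (-0.7879, -0.6494, 2.8961).
Then the next iterate is (x₁, x₂, x₃)₁ = (-0.2879, -2.6494, -0.1039).

(-0.2879, -2.6494, -0.1039)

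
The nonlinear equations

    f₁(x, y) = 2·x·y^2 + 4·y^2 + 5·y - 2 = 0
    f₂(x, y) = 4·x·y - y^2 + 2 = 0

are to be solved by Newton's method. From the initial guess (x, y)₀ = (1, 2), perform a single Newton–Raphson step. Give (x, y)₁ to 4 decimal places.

(0.2500, 1.1034)

At (1, 2): F = (32.0000, 6.0000).
Jacobian J = [[2·y^2, 4·x·y + 8·y + 5], [4·y, 4·x - 2·y]].
At the point, J = [[8.0000, 29.0000], [8.0000, 0.0000]] (det J = -232.0000).
Solving J·Δ = −F gives Δ = (-0.7500, -0.8966).
Then the next iterate is (x, y)₁ = (0.2500, 1.1034).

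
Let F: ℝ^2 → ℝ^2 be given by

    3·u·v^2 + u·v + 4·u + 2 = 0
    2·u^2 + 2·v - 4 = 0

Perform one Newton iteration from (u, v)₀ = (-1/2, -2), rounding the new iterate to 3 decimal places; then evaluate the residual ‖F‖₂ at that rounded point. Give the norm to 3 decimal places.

At (-1/2, -2): F = (-5.000, -7.500).
Jacobian J = [[3·v^2 + v + 4, 6·u·v + u], [4·u, 2]].
At the point, J = [[14.000, 5.500], [-2.000, 2.000]] (det J = 39.000).
Solving J·Δ = −F gives Δ = (-0.801, 2.949).
Then the next iterate is (u, v)₁ = (-1.301, 0.949).
Re-evaluating at (-1.301, 0.949): F = (-7.95369, 1.28320), so ‖F‖₂ = 8.057.

8.057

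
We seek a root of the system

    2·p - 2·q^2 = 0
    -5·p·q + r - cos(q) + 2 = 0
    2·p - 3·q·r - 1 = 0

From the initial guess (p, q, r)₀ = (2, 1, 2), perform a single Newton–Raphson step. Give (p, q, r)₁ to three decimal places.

(0.676, 0.838, 0.441)

At (2, 1, 2): F = (2.000, -6.54030, -3.000).
Jacobian J = [[2, -4·q, 0], [-5·q, -5·p + sin(q), 1], [2, -3·r, -3·q]].
At the point, J = [[2.000, -4.000, 0.000], [-5.000, -9.15853, 1.000], [2.000, -6.000, -3.000]] (det J = 118.95117).
Solving J·Δ = −F gives Δ = (-1.324, -0.162, -1.559).
Then the next iterate is (p, q, r)₁ = (0.676, 0.838, 0.441).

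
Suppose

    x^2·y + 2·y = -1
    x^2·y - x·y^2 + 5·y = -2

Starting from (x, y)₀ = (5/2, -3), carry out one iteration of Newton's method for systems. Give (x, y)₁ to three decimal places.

At (5/2, -3): F = (-23.750, -54.250).
Jacobian J = [[2·x·y, x^2 + 2], [2·x·y - y^2, x^2 - 2·x·y + 5]].
At the point, J = [[-15.000, 8.250], [-24.000, 26.250]] (det J = -195.750).
Solving J·Δ = −F gives Δ = (-0.898, 1.245).
Then the next iterate is (x, y)₁ = (1.602, -1.755).

(1.602, -1.755)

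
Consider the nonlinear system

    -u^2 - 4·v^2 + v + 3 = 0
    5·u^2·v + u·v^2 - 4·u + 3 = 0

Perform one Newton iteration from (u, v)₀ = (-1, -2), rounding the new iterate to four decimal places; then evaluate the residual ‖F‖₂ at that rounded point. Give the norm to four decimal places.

3.6185

At (-1, -2): F = (-16.0000, -7.0000).
Jacobian J = [[-2·u, -8·v + 1], [10·u·v + v^2 - 4, 5·u^2 + 2·u·v]].
At the point, J = [[2.0000, 17.0000], [20.0000, 9.0000]] (det J = -322.0000).
Solving J·Δ = −F gives Δ = (-0.0776, 0.9503).
Then the next iterate is (u, v)₁ = (-1.0776, -1.0497).
Re-evaluating at (-1.0776, -1.0497): F = (-3.618402, 0.028352), so ‖F‖₂ = 3.6185.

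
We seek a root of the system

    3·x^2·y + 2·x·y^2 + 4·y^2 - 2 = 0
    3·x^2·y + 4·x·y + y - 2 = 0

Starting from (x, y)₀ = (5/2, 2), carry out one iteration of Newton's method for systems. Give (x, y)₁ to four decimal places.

(1.4253, 1.4400)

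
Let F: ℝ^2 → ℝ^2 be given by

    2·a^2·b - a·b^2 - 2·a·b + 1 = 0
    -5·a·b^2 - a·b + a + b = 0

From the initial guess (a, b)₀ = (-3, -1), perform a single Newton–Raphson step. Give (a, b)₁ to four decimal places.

At (-3, -1): F = (-20.0000, 8.0000).
Jacobian J = [[4·a·b - b^2 - 2·b, 2·a^2 - 2·a·b - 2·a], [-5·b^2 - b + 1, -10·a·b - a + 1]].
At the point, J = [[13.0000, 18.0000], [-3.0000, -26.0000]] (det J = -284.0000).
Solving J·Δ = −F gives Δ = (1.3239, 0.1549).
Then the next iterate is (a, b)₁ = (-1.6761, -0.8451).

(-1.6761, -0.8451)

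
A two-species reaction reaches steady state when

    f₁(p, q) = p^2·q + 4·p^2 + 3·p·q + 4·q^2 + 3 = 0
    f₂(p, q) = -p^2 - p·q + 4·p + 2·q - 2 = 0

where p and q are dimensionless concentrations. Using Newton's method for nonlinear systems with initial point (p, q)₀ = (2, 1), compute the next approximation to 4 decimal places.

(4.0000, -3.3889)

At (2, 1): F = (33.0000, 2.0000).
Jacobian J = [[2·p·q + 8·p + 3·q, p^2 + 3·p + 8·q], [-2·p - q + 4, -p + 2]].
At the point, J = [[23.0000, 18.0000], [-1.0000, 0.0000]] (det J = 18.0000).
Solving J·Δ = −F gives Δ = (2.0000, -4.3889).
Then the next iterate is (p, q)₁ = (4.0000, -3.3889).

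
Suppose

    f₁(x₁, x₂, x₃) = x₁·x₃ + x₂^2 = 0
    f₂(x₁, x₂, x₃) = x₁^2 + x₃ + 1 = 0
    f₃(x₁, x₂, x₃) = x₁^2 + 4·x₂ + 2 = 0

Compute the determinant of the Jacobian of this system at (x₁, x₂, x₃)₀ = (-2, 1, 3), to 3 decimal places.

J = [[x₃, 2·x₂, x₁], [2·x₁, 0, 1], [2·x₁, 4, 0]].
At the point, J = [[3.000, 2.000, -2.000], [-4.000, 0.000, 1.000], [-4.000, 4.000, 0.000]].
det J = 12.000.

12.000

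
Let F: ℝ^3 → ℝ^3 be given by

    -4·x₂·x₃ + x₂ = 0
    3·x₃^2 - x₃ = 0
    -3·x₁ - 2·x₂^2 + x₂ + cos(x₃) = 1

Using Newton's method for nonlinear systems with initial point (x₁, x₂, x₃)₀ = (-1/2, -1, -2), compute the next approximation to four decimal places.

(-0.2767, -0.4786, -0.9231)

At (-1/2, -1, -2): F = (-9.0000, 14.0000, -2.916147).
Jacobian J = [[0, -4·x₃ + 1, -4·x₂], [0, 0, 6·x₃ - 1], [-3, -4·x₂ + 1, -sin(x₃)]].
At the point, J = [[0.0000, 9.0000, 4.0000], [0.0000, 0.0000, -13.0000], [-3.0000, 5.0000, 0.909297]] (det J = 351.0000).
Solving J·Δ = −F gives Δ = (0.2233, 0.5214, 1.0769).
Then the next iterate is (x₁, x₂, x₃)₁ = (-0.2767, -0.4786, -0.9231).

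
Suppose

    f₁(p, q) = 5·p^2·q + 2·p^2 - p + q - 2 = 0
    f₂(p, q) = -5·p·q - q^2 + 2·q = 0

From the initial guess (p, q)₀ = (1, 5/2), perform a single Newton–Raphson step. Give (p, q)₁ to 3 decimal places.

(0.802, 1.091)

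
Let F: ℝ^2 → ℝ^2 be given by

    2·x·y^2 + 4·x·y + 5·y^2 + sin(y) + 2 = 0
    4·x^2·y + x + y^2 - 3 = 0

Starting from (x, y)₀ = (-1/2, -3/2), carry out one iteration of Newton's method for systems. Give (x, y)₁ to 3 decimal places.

(0.140, -0.635)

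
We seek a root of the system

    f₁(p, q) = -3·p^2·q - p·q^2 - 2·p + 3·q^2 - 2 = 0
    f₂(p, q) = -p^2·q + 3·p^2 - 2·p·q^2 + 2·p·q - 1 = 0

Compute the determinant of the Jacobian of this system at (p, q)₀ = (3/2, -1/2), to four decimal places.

82.6875

J = [[-6·p·q - q^2 - 2, -3·p^2 - 2·p·q + 6·q], [-2·p·q + 6·p - 2·q^2 + 2·q, -p^2 - 4·p·q + 2·p]].
At the point, J = [[2.2500, -8.2500], [9.0000, 3.7500]].
det J = 82.6875.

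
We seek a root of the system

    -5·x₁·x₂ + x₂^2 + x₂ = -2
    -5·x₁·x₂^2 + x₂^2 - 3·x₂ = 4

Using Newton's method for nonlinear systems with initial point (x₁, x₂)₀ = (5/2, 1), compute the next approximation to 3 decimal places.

At (5/2, 1): F = (-8.500, -18.500).
Jacobian J = [[-5·x₂, -5·x₁ + 2·x₂ + 1], [-5·x₂^2, -10·x₁·x₂ + 2·x₂ - 3]].
At the point, J = [[-5.000, -9.500], [-5.000, -26.000]] (det J = 82.500).
Solving J·Δ = −F gives Δ = (-0.548, -0.606).
Then the next iterate is (x₁, x₂)₁ = (1.952, 0.394).

(1.952, 0.394)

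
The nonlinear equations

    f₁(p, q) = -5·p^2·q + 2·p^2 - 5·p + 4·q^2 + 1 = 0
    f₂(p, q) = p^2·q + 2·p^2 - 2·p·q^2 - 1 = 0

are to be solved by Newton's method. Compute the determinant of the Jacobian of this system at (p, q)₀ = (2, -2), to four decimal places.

572.0000

J = [[-10·p·q + 4·p - 5, -5·p^2 + 8·q], [2·p·q + 4·p - 2·q^2, p^2 - 4·p·q]].
At the point, J = [[43.0000, -36.0000], [-8.0000, 20.0000]].
det J = 572.0000.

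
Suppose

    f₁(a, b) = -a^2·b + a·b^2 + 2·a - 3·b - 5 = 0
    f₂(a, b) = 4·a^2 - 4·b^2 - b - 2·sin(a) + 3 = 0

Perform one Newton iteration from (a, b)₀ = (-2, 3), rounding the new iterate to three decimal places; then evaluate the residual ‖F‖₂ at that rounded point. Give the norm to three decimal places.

17.060

At (-2, 3): F = (-48.000, -18.18141).
Jacobian J = [[-2·a·b + b^2 + 2, -a^2 + 2·a·b - 3], [8·a - 2·cos(a), -8·b - 1]].
At the point, J = [[23.000, -19.000], [-15.16771, -25.000]] (det J = -863.18642).
Solving J·Δ = −F gives Δ = (0.990, -1.328).
Then the next iterate is (a, b)₁ = (-1.010, 1.672).
Re-evaluating at (-1.010, 1.672): F = (-16.56515, -4.08027), so ‖F‖₂ = 17.060.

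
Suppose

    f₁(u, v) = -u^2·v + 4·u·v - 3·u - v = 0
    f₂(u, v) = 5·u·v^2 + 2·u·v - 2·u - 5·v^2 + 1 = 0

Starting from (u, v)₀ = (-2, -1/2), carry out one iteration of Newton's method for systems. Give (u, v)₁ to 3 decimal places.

At (-2, -1/2): F = (12.500, 3.250).
Jacobian J = [[-2·u·v + 4·v - 3, -u^2 + 4·u - 1], [5·v^2 + 2·v - 2, 10·u·v + 2·u - 10·v]].
At the point, J = [[-7.000, -13.000], [-1.750, 11.000]] (det J = -99.750).
Solving J·Δ = −F gives Δ = (1.802, -0.009).
Then the next iterate is (u, v)₁ = (-0.198, -0.509).

(-0.198, -0.509)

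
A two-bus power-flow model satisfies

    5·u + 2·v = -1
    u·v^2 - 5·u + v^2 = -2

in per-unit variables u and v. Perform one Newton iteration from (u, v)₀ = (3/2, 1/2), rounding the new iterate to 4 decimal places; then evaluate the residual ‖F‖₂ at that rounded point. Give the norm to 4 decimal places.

2.3055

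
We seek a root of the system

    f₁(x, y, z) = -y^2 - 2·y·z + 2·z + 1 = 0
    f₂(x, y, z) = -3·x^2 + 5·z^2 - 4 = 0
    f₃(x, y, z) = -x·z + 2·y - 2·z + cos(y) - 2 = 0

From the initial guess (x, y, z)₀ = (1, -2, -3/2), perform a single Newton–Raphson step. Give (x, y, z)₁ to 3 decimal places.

At (1, -2, -3/2): F = (-12.000, 4.250, -1.91615).
Jacobian J = [[0, -2·y - 2·z, -2·y + 2], [-6·x, 0, 10·z], [-z, -sin(y) + 2, -x - 2]].
At the point, J = [[0.000, 7.000, 6.000], [-6.000, 0.000, -15.000], [1.500, 2.90930, -3.000]] (det J = -388.23471).
Solving J·Δ = −F gives Δ = (-0.410, 1.331, 0.447).
Then the next iterate is (x, y, z)₁ = (0.590, -0.669, -1.053).

(0.590, -0.669, -1.053)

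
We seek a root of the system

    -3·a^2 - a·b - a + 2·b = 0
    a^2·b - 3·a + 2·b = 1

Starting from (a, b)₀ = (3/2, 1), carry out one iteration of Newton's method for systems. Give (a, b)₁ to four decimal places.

(0.8088, 1.2941)

At (3/2, 1): F = (-7.7500, -1.2500).
Jacobian J = [[-6·a - b - 1, -a + 2], [2·a·b - 3, a^2 + 2]].
At the point, J = [[-11.0000, 0.5000], [0.0000, 4.2500]] (det J = -46.7500).
Solving J·Δ = −F gives Δ = (-0.6912, 0.2941).
Then the next iterate is (a, b)₁ = (0.8088, 1.2941).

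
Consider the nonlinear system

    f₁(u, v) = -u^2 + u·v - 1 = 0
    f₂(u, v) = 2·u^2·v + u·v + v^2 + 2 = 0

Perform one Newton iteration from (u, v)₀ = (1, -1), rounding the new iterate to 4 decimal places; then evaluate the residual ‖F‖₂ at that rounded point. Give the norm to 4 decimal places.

At (1, -1): F = (-3.0000, 0.0000).
Jacobian J = [[-2·u + v, u], [4·u·v + v, 2·u^2 + u + 2·v]].
At the point, J = [[-3.0000, 1.0000], [-5.0000, 1.0000]] (det J = 2.0000).
Solving J·Δ = −F gives Δ = (1.5000, 7.5000).
Then the next iterate is (u, v)₁ = (2.5000, 6.5000).
Re-evaluating at (2.5000, 6.5000): F = (9.0000, 141.7500), so ‖F‖₂ = 142.0354.

142.0354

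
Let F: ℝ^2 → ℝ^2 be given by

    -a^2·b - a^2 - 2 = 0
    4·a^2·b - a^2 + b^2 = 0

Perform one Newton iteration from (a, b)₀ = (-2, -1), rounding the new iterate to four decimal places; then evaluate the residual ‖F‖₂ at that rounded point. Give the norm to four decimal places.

2.1148

At (-2, -1): F = (-2.0000, -19.0000).
Jacobian J = [[-2·a·b - 2·a, -a^2], [8·a·b - 2·a, 4·a^2 + 2·b]].
At the point, J = [[0.0000, -4.0000], [20.0000, 14.0000]] (det J = 80.0000).
Solving J·Δ = −F gives Δ = (1.3000, -0.5000).
Then the next iterate is (a, b)₁ = (-0.7000, -1.5000).
Re-evaluating at (-0.7000, -1.5000): F = (-1.7550, -1.1800), so ‖F‖₂ = 2.1148.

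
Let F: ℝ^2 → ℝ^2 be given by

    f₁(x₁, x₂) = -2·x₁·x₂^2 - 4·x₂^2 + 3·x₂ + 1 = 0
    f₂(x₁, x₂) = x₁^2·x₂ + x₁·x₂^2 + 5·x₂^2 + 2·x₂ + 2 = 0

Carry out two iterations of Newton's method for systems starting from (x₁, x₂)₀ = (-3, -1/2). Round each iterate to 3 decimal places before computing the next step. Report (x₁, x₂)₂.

(-2.126, -0.353)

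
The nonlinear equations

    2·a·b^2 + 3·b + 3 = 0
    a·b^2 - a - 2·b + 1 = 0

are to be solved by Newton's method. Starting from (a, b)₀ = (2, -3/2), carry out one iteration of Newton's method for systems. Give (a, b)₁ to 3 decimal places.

(1.939, -0.697)

At (2, -3/2): F = (7.500, 6.500).
Jacobian J = [[2·b^2, 4·a·b + 3], [b^2 - 1, 2·a·b - 2]].
At the point, J = [[4.500, -9.000], [1.250, -8.000]] (det J = -24.750).
Solving J·Δ = −F gives Δ = (-0.061, 0.803).
Then the next iterate is (a, b)₁ = (1.939, -0.697).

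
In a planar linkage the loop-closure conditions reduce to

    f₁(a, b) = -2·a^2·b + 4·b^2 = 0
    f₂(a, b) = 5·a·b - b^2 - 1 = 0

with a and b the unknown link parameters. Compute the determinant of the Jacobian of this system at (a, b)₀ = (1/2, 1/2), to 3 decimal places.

-10.250

J = [[-4·a·b, -2·a^2 + 8·b], [5·b, 5·a - 2·b]].
At the point, J = [[-1.000, 3.500], [2.500, 1.500]].
det J = -10.250.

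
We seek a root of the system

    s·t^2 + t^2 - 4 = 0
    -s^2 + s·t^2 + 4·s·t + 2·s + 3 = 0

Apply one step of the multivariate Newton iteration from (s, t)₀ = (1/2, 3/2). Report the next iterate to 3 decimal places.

At (1/2, 3/2): F = (-0.625, 7.875).
Jacobian J = [[t^2, 2·s·t + 2·t], [-2·s + t^2 + 4·t + 2, 2·s·t + 4·s]].
At the point, J = [[2.250, 4.500], [9.250, 3.500]] (det J = -33.750).
Solving J·Δ = −F gives Δ = (-1.115, 0.696).
Then the next iterate is (s, t)₁ = (-0.615, 2.196).

(-0.615, 2.196)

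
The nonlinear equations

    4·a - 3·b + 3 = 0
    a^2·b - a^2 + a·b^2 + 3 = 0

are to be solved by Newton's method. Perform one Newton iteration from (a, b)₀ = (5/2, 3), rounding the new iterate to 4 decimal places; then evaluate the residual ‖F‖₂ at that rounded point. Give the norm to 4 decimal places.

11.4422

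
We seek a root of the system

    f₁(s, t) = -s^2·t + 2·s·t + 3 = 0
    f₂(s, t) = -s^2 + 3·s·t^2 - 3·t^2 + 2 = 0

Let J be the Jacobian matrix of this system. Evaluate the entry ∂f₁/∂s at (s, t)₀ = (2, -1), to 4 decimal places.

2.0000

∂f₁/∂s = -2·s·t + 2·t.
At (2, -1) this is 2.0000.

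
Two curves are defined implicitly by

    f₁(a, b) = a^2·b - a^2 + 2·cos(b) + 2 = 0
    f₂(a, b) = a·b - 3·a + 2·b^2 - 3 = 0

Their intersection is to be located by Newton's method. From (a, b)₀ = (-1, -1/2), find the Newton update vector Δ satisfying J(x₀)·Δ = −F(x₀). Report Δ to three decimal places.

At (-1, -1/2): F = (2.25517, 1.000).
Jacobian J = [[2·a·b - 2·a, a^2 - 2·sin(b)], [b - 3, a + 4·b]].
At the point, J = [[3.000, 1.95885], [-3.500, -3.000]] (det J = -2.14402).
Solving J·Δ = −F gives Δ = (-4.069, 5.081).

(-4.069, 5.081)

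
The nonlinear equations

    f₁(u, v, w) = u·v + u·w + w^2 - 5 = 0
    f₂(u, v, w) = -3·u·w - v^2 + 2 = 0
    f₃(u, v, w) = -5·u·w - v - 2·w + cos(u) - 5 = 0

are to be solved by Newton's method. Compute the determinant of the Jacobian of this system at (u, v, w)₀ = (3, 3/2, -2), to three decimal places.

J = [[v + w, u, u + 2·w], [-3·w, -2·v, -3·u], [-5·w - sin(u), -1, -5·u - 2]].
At the point, J = [[-0.500, 3.000, -1.000], [6.000, -3.000, -9.000], [9.85888, -1.000, -17.000]].
det J = -4.766.

-4.766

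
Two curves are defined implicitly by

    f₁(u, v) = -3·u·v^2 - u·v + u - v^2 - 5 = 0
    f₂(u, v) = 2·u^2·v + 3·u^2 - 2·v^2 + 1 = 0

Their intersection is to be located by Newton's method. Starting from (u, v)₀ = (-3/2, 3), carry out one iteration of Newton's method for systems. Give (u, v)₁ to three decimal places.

(-1.143, 2.149)

At (-3/2, 3): F = (29.500, 3.250).
Jacobian J = [[-3·v^2 - v + 1, -6·u·v - u - 2·v], [4·u·v + 6·u, 2·u^2 - 4·v]].
At the point, J = [[-29.000, 22.500], [-27.000, -7.500]] (det J = 825.000).
Solving J·Δ = −F gives Δ = (0.357, -0.851).
Then the next iterate is (u, v)₁ = (-1.143, 2.149).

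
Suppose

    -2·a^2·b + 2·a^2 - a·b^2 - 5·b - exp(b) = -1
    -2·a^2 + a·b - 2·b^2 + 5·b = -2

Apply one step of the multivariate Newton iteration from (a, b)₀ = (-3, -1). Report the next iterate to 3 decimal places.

At (-3, -1): F = (44.63212, -20.000).
Jacobian J = [[-4·a·b + 4·a - b^2, -2·a^2 - 2·a·b - exp(b) - 5], [-4·a + b, a - 4·b + 5]].
At the point, J = [[-25.000, -29.36788], [11.000, 6.000]] (det J = 173.04667).
Solving J·Δ = −F gives Δ = (1.847, -0.052).
Then the next iterate is (a, b)₁ = (-1.153, -1.052).

(-1.153, -1.052)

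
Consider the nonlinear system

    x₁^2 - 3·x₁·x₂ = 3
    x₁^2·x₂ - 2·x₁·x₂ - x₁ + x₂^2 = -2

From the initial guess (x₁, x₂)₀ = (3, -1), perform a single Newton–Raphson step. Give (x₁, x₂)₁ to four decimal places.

(2.6667, 0.3333)

At (3, -1): F = (15.0000, -3.0000).
Jacobian J = [[2·x₁ - 3·x₂, -3·x₁], [2·x₁·x₂ - 2·x₂ - 1, x₁^2 - 2·x₁ + 2·x₂]].
At the point, J = [[9.0000, -9.0000], [-5.0000, 1.0000]] (det J = -36.0000).
Solving J·Δ = −F gives Δ = (-0.3333, 1.3333).
Then the next iterate is (x₁, x₂)₁ = (2.6667, 0.3333).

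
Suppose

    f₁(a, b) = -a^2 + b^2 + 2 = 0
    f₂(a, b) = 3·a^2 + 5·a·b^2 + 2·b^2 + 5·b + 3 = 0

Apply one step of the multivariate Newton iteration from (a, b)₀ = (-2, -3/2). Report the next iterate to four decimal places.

At (-2, -3/2): F = (0.2500, -10.5000).
Jacobian J = [[-2·a, 2·b], [6·a + 5·b^2, 10·a·b + 4·b + 5]].
At the point, J = [[4.0000, -3.0000], [-0.7500, 29.0000]] (det J = 113.7500).
Solving J·Δ = −F gives Δ = (0.2132, 0.3676).
Then the next iterate is (a, b)₁ = (-1.7868, -1.1324).

(-1.7868, -1.1324)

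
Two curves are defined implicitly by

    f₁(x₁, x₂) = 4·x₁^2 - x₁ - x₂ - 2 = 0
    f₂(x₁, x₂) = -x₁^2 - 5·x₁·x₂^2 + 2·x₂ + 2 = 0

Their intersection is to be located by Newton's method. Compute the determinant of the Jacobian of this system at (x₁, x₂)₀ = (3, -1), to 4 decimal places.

725.0000

J = [[8·x₁ - 1, -1], [-2·x₁ - 5·x₂^2, -10·x₁·x₂ + 2]].
At the point, J = [[23.0000, -1.0000], [-11.0000, 32.0000]].
det J = 725.0000.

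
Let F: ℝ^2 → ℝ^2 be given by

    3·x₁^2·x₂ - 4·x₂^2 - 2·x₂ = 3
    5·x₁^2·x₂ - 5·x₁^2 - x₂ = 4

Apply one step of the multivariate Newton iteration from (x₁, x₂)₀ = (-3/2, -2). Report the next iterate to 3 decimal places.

At (-3/2, -2): F = (-28.500, -35.750).
Jacobian J = [[6·x₁·x₂, 3·x₁^2 - 8·x₂ - 2], [10·x₁·x₂ - 10·x₁, 5·x₁^2 - 1]].
At the point, J = [[18.000, 20.750], [45.000, 10.250]] (det J = -749.250).
Solving J·Δ = −F gives Δ = (0.600, 0.853).
Then the next iterate is (x₁, x₂)₁ = (-0.900, -1.147).

(-0.900, -1.147)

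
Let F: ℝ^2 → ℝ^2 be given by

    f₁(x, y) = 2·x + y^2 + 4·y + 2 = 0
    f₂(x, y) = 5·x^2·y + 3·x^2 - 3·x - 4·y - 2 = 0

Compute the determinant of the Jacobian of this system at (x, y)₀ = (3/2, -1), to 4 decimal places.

J = [[2, 2·y + 4], [10·x·y + 6·x - 3, 5·x^2 - 4]].
At the point, J = [[2.0000, 2.0000], [-9.0000, 7.2500]].
det J = 32.5000.

32.5000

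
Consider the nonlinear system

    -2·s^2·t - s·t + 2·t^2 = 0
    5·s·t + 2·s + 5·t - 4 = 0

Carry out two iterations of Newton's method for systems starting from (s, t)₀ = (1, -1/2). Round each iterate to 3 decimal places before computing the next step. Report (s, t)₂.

(0.224, 0.392)

At (1, -1/2): F = (2.000, -7.000).
Jacobian J = [[-4·s·t - t, -2·s^2 - s + 4·t], [5·t + 2, 5·s + 5]].
At the point, J = [[2.500, -5.000], [-0.500, 10.000]] (det J = 22.500).
Solving J·Δ = −F gives Δ = (0.667, 0.733).
Then the next iterate is (s, t)₁ = (1.667, 0.233).
Round to (1.667, 0.233) and repeat: F = (-1.57480, 2.44106), J = [[-1.78664, -6.29278], [3.165, 13.335]].
Δ = (-1.443, 0.159), so (s, t)₂ = (0.224, 0.392).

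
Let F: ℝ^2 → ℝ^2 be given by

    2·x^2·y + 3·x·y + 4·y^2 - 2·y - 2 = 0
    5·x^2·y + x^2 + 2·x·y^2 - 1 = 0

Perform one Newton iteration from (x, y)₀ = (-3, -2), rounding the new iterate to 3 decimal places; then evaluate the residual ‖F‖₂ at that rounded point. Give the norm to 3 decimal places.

27.960

At (-3, -2): F = (0.000, -106.000).
Jacobian J = [[4·x·y + 3·y, 2·x^2 + 3·x + 8·y - 2], [10·x·y + 2·x + 2·y^2, 5·x^2 + 4·x·y]].
At the point, J = [[18.000, -9.000], [62.000, 69.000]] (det J = 1800.000).
Solving J·Δ = −F gives Δ = (0.530, 1.060).
Then the next iterate is (x, y)₁ = (-2.470, -0.940).
Re-evaluating at (-2.470, -0.940): F = (-1.08989, -27.93831), so ‖F‖₂ = 27.960.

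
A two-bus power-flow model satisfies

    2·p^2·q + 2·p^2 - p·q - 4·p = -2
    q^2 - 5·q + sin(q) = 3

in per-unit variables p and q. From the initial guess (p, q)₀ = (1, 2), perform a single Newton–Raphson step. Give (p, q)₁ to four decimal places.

(1.6189, -3.7132)

At (1, 2): F = (2.0000, -8.090703).
Jacobian J = [[4·p·q + 4·p - q - 4, 2·p^2 - p], [0, 2·q + cos(q) - 5]].
At the point, J = [[6.0000, 1.0000], [0.0000, -1.416147]] (det J = -8.496881).
Solving J·Δ = −F gives Δ = (0.6189, -5.7132).
Then the next iterate is (p, q)₁ = (1.6189, -3.7132).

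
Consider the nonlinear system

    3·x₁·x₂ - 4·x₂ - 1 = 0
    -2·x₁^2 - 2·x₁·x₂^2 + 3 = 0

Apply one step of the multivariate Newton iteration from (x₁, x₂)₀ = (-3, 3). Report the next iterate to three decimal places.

At (-3, 3): F = (-40.000, 39.000).
Jacobian J = [[3·x₂, 3·x₁ - 4], [-4·x₁ - 2·x₂^2, -4·x₁·x₂]].
At the point, J = [[9.000, -13.000], [-6.000, 36.000]] (det J = 246.000).
Solving J·Δ = −F gives Δ = (3.793, -0.451).
Then the next iterate is (x₁, x₂)₁ = (0.793, 2.549).

(0.793, 2.549)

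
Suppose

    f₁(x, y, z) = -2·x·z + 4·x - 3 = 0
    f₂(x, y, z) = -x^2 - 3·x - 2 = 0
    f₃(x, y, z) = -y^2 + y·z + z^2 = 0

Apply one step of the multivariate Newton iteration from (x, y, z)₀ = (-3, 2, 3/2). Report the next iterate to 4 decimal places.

(-2.3333, 4.2778, 2.3889)

At (-3, 2, 3/2): F = (-6.0000, -2.0000, 1.2500).
Jacobian J = [[-2·z + 4, 0, -2·x], [-2·x - 3, 0, 0], [0, -2·y + z, y + 2·z]].
At the point, J = [[1.0000, 0.0000, 6.0000], [3.0000, 0.0000, 0.0000], [0.0000, -2.5000, 5.0000]] (det J = -45.0000).
Solving J·Δ = −F gives Δ = (0.6667, 2.2778, 0.8889).
Then the next iterate is (x, y, z)₁ = (-2.3333, 4.2778, 2.3889).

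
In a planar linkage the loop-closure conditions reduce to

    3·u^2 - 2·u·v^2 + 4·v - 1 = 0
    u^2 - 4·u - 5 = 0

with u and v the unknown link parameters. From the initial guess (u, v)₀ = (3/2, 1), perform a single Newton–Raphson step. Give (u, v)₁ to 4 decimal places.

At (3/2, 1): F = (6.7500, -8.7500).
Jacobian J = [[6·u - 2·v^2, -4·u·v + 4], [2·u - 4, 0]].
At the point, J = [[7.0000, -2.0000], [-1.0000, 0.0000]] (det J = -2.0000).
Solving J·Δ = −F gives Δ = (-8.7500, -27.2500).
Then the next iterate is (u, v)₁ = (-7.2500, -26.2500).

(-7.2500, -26.2500)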